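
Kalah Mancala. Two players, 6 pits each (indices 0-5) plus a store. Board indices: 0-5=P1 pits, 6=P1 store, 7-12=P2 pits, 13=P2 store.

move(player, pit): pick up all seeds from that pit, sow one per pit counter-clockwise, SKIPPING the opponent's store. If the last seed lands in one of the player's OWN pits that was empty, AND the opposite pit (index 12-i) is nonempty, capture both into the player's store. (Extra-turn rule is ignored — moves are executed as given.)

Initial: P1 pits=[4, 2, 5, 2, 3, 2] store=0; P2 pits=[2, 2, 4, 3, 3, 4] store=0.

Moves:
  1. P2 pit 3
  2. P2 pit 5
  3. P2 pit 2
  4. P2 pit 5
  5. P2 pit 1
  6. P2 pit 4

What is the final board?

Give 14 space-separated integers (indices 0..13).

Answer: 6 4 7 3 3 2 0 2 0 1 2 0 1 5

Derivation:
Move 1: P2 pit3 -> P1=[4,2,5,2,3,2](0) P2=[2,2,4,0,4,5](1)
Move 2: P2 pit5 -> P1=[5,3,6,3,3,2](0) P2=[2,2,4,0,4,0](2)
Move 3: P2 pit2 -> P1=[5,3,6,3,3,2](0) P2=[2,2,0,1,5,1](3)
Move 4: P2 pit5 -> P1=[5,3,6,3,3,2](0) P2=[2,2,0,1,5,0](4)
Move 5: P2 pit1 -> P1=[5,3,6,3,3,2](0) P2=[2,0,1,2,5,0](4)
Move 6: P2 pit4 -> P1=[6,4,7,3,3,2](0) P2=[2,0,1,2,0,1](5)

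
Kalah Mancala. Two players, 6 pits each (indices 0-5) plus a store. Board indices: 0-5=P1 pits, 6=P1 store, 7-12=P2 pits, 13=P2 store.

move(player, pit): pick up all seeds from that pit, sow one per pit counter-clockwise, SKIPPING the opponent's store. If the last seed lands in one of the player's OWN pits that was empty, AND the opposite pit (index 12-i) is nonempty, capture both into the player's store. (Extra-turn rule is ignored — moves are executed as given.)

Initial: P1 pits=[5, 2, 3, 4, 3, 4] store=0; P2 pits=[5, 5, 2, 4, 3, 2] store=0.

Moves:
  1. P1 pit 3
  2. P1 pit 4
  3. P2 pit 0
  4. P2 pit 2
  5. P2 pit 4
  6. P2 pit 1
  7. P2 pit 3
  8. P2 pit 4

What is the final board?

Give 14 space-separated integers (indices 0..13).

Answer: 9 5 5 1 0 6 2 0 0 1 0 0 8 5

Derivation:
Move 1: P1 pit3 -> P1=[5,2,3,0,4,5](1) P2=[6,5,2,4,3,2](0)
Move 2: P1 pit4 -> P1=[5,2,3,0,0,6](2) P2=[7,6,2,4,3,2](0)
Move 3: P2 pit0 -> P1=[6,2,3,0,0,6](2) P2=[0,7,3,5,4,3](1)
Move 4: P2 pit2 -> P1=[6,2,3,0,0,6](2) P2=[0,7,0,6,5,4](1)
Move 5: P2 pit4 -> P1=[7,3,4,0,0,6](2) P2=[0,7,0,6,0,5](2)
Move 6: P2 pit1 -> P1=[8,4,4,0,0,6](2) P2=[0,0,1,7,1,6](3)
Move 7: P2 pit3 -> P1=[9,5,5,1,0,6](2) P2=[0,0,1,0,2,7](4)
Move 8: P2 pit4 -> P1=[9,5,5,1,0,6](2) P2=[0,0,1,0,0,8](5)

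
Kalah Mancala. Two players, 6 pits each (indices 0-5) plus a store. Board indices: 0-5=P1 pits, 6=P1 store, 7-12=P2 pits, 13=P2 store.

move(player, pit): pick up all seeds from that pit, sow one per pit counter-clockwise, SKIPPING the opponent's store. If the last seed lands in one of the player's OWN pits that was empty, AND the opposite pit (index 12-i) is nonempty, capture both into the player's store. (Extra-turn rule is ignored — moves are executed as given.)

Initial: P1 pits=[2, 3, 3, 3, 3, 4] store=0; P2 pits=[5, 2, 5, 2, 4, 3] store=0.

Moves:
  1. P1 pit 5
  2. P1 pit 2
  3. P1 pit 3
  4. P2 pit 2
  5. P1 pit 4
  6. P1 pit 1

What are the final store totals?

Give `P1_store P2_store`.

Move 1: P1 pit5 -> P1=[2,3,3,3,3,0](1) P2=[6,3,6,2,4,3](0)
Move 2: P1 pit2 -> P1=[2,3,0,4,4,0](8) P2=[0,3,6,2,4,3](0)
Move 3: P1 pit3 -> P1=[2,3,0,0,5,1](9) P2=[1,3,6,2,4,3](0)
Move 4: P2 pit2 -> P1=[3,4,0,0,5,1](9) P2=[1,3,0,3,5,4](1)
Move 5: P1 pit4 -> P1=[3,4,0,0,0,2](10) P2=[2,4,1,3,5,4](1)
Move 6: P1 pit1 -> P1=[3,0,1,1,1,3](10) P2=[2,4,1,3,5,4](1)

Answer: 10 1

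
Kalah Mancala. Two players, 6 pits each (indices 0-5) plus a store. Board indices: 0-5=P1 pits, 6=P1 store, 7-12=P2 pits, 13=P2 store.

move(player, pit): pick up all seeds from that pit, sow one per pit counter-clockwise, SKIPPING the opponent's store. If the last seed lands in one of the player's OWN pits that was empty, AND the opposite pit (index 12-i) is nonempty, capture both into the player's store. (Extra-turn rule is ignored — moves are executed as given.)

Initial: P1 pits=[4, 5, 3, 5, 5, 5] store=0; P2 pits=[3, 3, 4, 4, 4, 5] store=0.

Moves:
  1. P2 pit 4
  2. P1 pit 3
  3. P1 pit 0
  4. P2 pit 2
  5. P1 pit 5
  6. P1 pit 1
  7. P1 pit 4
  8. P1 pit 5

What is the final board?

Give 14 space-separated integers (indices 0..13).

Answer: 0 0 5 2 0 0 5 8 7 2 7 3 9 2

Derivation:
Move 1: P2 pit4 -> P1=[5,6,3,5,5,5](0) P2=[3,3,4,4,0,6](1)
Move 2: P1 pit3 -> P1=[5,6,3,0,6,6](1) P2=[4,4,4,4,0,6](1)
Move 3: P1 pit0 -> P1=[0,7,4,1,7,7](1) P2=[4,4,4,4,0,6](1)
Move 4: P2 pit2 -> P1=[0,7,4,1,7,7](1) P2=[4,4,0,5,1,7](2)
Move 5: P1 pit5 -> P1=[0,7,4,1,7,0](2) P2=[5,5,1,6,2,8](2)
Move 6: P1 pit1 -> P1=[0,0,5,2,8,1](3) P2=[6,6,1,6,2,8](2)
Move 7: P1 pit4 -> P1=[0,0,5,2,0,2](4) P2=[7,7,2,7,3,9](2)
Move 8: P1 pit5 -> P1=[0,0,5,2,0,0](5) P2=[8,7,2,7,3,9](2)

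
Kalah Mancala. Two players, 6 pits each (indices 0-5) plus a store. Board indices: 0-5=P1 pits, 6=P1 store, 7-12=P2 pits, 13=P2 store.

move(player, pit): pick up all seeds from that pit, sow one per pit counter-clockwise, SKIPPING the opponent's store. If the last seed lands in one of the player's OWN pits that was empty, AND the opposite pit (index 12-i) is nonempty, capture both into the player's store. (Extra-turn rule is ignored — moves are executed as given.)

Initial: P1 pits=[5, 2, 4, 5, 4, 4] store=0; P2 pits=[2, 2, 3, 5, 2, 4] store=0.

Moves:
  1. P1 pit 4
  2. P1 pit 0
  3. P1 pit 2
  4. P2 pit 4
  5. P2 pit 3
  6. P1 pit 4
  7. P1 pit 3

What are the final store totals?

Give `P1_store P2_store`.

Move 1: P1 pit4 -> P1=[5,2,4,5,0,5](1) P2=[3,3,3,5,2,4](0)
Move 2: P1 pit0 -> P1=[0,3,5,6,1,6](1) P2=[3,3,3,5,2,4](0)
Move 3: P1 pit2 -> P1=[0,3,0,7,2,7](2) P2=[4,3,3,5,2,4](0)
Move 4: P2 pit4 -> P1=[0,3,0,7,2,7](2) P2=[4,3,3,5,0,5](1)
Move 5: P2 pit3 -> P1=[1,4,0,7,2,7](2) P2=[4,3,3,0,1,6](2)
Move 6: P1 pit4 -> P1=[1,4,0,7,0,8](3) P2=[4,3,3,0,1,6](2)
Move 7: P1 pit3 -> P1=[1,4,0,0,1,9](4) P2=[5,4,4,1,1,6](2)

Answer: 4 2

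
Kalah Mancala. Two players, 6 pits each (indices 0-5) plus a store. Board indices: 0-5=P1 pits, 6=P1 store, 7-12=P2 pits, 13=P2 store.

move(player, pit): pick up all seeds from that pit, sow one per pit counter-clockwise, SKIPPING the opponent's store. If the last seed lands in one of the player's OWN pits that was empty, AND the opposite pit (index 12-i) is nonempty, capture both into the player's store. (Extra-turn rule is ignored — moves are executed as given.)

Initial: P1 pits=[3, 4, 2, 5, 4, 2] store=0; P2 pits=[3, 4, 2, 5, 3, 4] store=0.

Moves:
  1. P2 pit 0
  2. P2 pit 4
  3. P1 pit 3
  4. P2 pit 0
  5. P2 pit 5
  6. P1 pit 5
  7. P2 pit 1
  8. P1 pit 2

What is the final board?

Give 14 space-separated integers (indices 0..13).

Move 1: P2 pit0 -> P1=[3,4,2,5,4,2](0) P2=[0,5,3,6,3,4](0)
Move 2: P2 pit4 -> P1=[4,4,2,5,4,2](0) P2=[0,5,3,6,0,5](1)
Move 3: P1 pit3 -> P1=[4,4,2,0,5,3](1) P2=[1,6,3,6,0,5](1)
Move 4: P2 pit0 -> P1=[4,4,2,0,5,3](1) P2=[0,7,3,6,0,5](1)
Move 5: P2 pit5 -> P1=[5,5,3,1,5,3](1) P2=[0,7,3,6,0,0](2)
Move 6: P1 pit5 -> P1=[5,5,3,1,5,0](2) P2=[1,8,3,6,0,0](2)
Move 7: P2 pit1 -> P1=[6,6,4,1,5,0](2) P2=[1,0,4,7,1,1](3)
Move 8: P1 pit2 -> P1=[6,6,0,2,6,1](3) P2=[1,0,4,7,1,1](3)

Answer: 6 6 0 2 6 1 3 1 0 4 7 1 1 3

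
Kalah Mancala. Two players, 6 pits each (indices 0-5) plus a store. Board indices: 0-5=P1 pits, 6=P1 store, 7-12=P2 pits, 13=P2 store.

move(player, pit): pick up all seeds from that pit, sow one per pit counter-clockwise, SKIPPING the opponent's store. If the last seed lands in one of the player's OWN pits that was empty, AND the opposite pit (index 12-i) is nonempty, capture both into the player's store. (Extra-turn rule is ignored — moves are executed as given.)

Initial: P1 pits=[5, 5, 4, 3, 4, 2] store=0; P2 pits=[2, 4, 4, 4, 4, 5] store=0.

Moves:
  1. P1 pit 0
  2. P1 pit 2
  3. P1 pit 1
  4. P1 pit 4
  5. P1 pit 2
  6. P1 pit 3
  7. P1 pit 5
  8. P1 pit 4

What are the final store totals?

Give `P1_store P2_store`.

Answer: 13 0

Derivation:
Move 1: P1 pit0 -> P1=[0,6,5,4,5,3](0) P2=[2,4,4,4,4,5](0)
Move 2: P1 pit2 -> P1=[0,6,0,5,6,4](1) P2=[3,4,4,4,4,5](0)
Move 3: P1 pit1 -> P1=[0,0,1,6,7,5](2) P2=[4,4,4,4,4,5](0)
Move 4: P1 pit4 -> P1=[0,0,1,6,0,6](3) P2=[5,5,5,5,5,5](0)
Move 5: P1 pit2 -> P1=[0,0,0,7,0,6](3) P2=[5,5,5,5,5,5](0)
Move 6: P1 pit3 -> P1=[0,0,0,0,1,7](4) P2=[6,6,6,6,5,5](0)
Move 7: P1 pit5 -> P1=[0,0,0,0,1,0](5) P2=[7,7,7,7,6,6](0)
Move 8: P1 pit4 -> P1=[0,0,0,0,0,0](13) P2=[0,7,7,7,6,6](0)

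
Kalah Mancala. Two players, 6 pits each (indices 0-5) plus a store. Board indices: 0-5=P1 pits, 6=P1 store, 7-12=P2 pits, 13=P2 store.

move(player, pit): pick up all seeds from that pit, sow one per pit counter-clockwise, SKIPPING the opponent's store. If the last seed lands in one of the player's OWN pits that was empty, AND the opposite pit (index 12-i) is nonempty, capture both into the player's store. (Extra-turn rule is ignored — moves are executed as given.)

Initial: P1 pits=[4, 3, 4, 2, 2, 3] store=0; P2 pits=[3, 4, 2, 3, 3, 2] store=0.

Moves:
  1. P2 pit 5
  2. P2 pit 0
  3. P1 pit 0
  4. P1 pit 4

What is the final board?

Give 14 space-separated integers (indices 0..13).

Answer: 0 4 5 3 0 5 1 1 5 3 4 3 0 1

Derivation:
Move 1: P2 pit5 -> P1=[5,3,4,2,2,3](0) P2=[3,4,2,3,3,0](1)
Move 2: P2 pit0 -> P1=[5,3,4,2,2,3](0) P2=[0,5,3,4,3,0](1)
Move 3: P1 pit0 -> P1=[0,4,5,3,3,4](0) P2=[0,5,3,4,3,0](1)
Move 4: P1 pit4 -> P1=[0,4,5,3,0,5](1) P2=[1,5,3,4,3,0](1)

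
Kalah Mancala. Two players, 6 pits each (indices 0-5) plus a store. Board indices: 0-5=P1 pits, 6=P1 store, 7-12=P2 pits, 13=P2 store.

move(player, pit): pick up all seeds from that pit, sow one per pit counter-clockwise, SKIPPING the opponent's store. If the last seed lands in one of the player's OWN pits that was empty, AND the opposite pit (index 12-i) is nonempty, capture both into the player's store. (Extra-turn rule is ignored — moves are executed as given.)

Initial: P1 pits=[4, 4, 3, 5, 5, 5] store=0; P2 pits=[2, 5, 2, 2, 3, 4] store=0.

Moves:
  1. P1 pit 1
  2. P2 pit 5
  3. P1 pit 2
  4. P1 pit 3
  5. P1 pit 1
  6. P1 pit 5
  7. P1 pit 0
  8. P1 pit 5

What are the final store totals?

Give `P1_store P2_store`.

Move 1: P1 pit1 -> P1=[4,0,4,6,6,6](0) P2=[2,5,2,2,3,4](0)
Move 2: P2 pit5 -> P1=[5,1,5,6,6,6](0) P2=[2,5,2,2,3,0](1)
Move 3: P1 pit2 -> P1=[5,1,0,7,7,7](1) P2=[3,5,2,2,3,0](1)
Move 4: P1 pit3 -> P1=[5,1,0,0,8,8](2) P2=[4,6,3,3,3,0](1)
Move 5: P1 pit1 -> P1=[5,0,0,0,8,8](6) P2=[4,6,3,0,3,0](1)
Move 6: P1 pit5 -> P1=[6,0,0,0,8,0](7) P2=[5,7,4,1,4,1](1)
Move 7: P1 pit0 -> P1=[0,1,1,1,9,1](8) P2=[5,7,4,1,4,1](1)
Move 8: P1 pit5 -> P1=[0,1,1,1,9,0](9) P2=[5,7,4,1,4,1](1)

Answer: 9 1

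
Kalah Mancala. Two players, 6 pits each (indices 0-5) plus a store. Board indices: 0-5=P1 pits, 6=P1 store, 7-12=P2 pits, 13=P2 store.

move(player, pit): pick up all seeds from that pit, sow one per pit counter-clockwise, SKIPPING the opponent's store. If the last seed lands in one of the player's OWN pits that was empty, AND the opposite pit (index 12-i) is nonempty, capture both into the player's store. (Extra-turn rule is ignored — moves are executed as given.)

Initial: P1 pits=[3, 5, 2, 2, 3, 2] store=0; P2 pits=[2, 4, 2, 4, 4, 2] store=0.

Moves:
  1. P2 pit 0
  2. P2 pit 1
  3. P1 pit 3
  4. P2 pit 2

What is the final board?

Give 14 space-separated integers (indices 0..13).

Move 1: P2 pit0 -> P1=[3,5,2,2,3,2](0) P2=[0,5,3,4,4,2](0)
Move 2: P2 pit1 -> P1=[3,5,2,2,3,2](0) P2=[0,0,4,5,5,3](1)
Move 3: P1 pit3 -> P1=[3,5,2,0,4,3](0) P2=[0,0,4,5,5,3](1)
Move 4: P2 pit2 -> P1=[3,5,2,0,4,3](0) P2=[0,0,0,6,6,4](2)

Answer: 3 5 2 0 4 3 0 0 0 0 6 6 4 2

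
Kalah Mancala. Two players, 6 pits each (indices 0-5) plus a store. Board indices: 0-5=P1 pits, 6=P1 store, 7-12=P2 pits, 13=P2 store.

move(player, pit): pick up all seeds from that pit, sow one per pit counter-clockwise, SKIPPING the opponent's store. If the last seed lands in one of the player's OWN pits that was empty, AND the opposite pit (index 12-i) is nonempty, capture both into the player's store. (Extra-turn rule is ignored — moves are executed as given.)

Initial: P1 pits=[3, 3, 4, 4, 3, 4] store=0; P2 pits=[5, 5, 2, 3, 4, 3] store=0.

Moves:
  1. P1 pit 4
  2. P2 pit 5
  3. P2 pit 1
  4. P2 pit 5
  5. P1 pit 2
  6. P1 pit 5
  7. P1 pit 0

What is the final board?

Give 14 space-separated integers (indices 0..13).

Move 1: P1 pit4 -> P1=[3,3,4,4,0,5](1) P2=[6,5,2,3,4,3](0)
Move 2: P2 pit5 -> P1=[4,4,4,4,0,5](1) P2=[6,5,2,3,4,0](1)
Move 3: P2 pit1 -> P1=[4,4,4,4,0,5](1) P2=[6,0,3,4,5,1](2)
Move 4: P2 pit5 -> P1=[4,4,4,4,0,5](1) P2=[6,0,3,4,5,0](3)
Move 5: P1 pit2 -> P1=[4,4,0,5,1,6](2) P2=[6,0,3,4,5,0](3)
Move 6: P1 pit5 -> P1=[4,4,0,5,1,0](3) P2=[7,1,4,5,6,0](3)
Move 7: P1 pit0 -> P1=[0,5,1,6,2,0](3) P2=[7,1,4,5,6,0](3)

Answer: 0 5 1 6 2 0 3 7 1 4 5 6 0 3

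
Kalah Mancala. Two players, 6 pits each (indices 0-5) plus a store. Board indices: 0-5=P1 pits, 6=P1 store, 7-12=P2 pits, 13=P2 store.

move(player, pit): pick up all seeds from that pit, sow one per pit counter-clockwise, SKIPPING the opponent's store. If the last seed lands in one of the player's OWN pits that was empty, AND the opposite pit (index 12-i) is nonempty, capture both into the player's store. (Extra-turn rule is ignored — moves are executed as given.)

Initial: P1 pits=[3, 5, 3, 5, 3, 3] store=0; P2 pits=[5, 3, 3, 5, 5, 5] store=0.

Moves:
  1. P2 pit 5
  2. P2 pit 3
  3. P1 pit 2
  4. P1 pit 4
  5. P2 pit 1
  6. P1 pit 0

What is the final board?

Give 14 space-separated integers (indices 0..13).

Answer: 0 8 1 8 1 6 2 6 0 4 1 7 2 2

Derivation:
Move 1: P2 pit5 -> P1=[4,6,4,6,3,3](0) P2=[5,3,3,5,5,0](1)
Move 2: P2 pit3 -> P1=[5,7,4,6,3,3](0) P2=[5,3,3,0,6,1](2)
Move 3: P1 pit2 -> P1=[5,7,0,7,4,4](1) P2=[5,3,3,0,6,1](2)
Move 4: P1 pit4 -> P1=[5,7,0,7,0,5](2) P2=[6,4,3,0,6,1](2)
Move 5: P2 pit1 -> P1=[5,7,0,7,0,5](2) P2=[6,0,4,1,7,2](2)
Move 6: P1 pit0 -> P1=[0,8,1,8,1,6](2) P2=[6,0,4,1,7,2](2)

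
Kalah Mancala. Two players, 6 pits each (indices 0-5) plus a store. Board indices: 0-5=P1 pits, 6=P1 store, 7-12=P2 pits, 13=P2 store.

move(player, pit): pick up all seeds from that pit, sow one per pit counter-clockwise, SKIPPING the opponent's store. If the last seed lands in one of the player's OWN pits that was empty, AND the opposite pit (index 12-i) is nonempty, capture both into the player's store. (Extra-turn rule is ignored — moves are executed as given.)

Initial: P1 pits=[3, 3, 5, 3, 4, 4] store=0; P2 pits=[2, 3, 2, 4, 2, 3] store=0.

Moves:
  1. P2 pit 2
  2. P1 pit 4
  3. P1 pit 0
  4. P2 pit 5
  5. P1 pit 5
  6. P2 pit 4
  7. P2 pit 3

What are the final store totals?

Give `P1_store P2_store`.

Move 1: P2 pit2 -> P1=[3,3,5,3,4,4](0) P2=[2,3,0,5,3,3](0)
Move 2: P1 pit4 -> P1=[3,3,5,3,0,5](1) P2=[3,4,0,5,3,3](0)
Move 3: P1 pit0 -> P1=[0,4,6,4,0,5](1) P2=[3,4,0,5,3,3](0)
Move 4: P2 pit5 -> P1=[1,5,6,4,0,5](1) P2=[3,4,0,5,3,0](1)
Move 5: P1 pit5 -> P1=[1,5,6,4,0,0](2) P2=[4,5,1,6,3,0](1)
Move 6: P2 pit4 -> P1=[2,5,6,4,0,0](2) P2=[4,5,1,6,0,1](2)
Move 7: P2 pit3 -> P1=[3,6,7,4,0,0](2) P2=[4,5,1,0,1,2](3)

Answer: 2 3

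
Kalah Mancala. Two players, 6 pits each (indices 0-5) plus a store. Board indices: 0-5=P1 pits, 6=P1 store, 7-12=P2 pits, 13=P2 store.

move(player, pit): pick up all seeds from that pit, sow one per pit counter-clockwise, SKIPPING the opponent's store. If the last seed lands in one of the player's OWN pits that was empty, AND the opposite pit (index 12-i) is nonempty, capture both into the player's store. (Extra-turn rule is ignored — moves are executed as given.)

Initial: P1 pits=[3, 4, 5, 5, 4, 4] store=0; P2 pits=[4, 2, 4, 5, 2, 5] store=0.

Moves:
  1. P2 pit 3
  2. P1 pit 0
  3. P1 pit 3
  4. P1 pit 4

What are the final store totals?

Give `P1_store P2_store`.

Answer: 2 1

Derivation:
Move 1: P2 pit3 -> P1=[4,5,5,5,4,4](0) P2=[4,2,4,0,3,6](1)
Move 2: P1 pit0 -> P1=[0,6,6,6,5,4](0) P2=[4,2,4,0,3,6](1)
Move 3: P1 pit3 -> P1=[0,6,6,0,6,5](1) P2=[5,3,5,0,3,6](1)
Move 4: P1 pit4 -> P1=[0,6,6,0,0,6](2) P2=[6,4,6,1,3,6](1)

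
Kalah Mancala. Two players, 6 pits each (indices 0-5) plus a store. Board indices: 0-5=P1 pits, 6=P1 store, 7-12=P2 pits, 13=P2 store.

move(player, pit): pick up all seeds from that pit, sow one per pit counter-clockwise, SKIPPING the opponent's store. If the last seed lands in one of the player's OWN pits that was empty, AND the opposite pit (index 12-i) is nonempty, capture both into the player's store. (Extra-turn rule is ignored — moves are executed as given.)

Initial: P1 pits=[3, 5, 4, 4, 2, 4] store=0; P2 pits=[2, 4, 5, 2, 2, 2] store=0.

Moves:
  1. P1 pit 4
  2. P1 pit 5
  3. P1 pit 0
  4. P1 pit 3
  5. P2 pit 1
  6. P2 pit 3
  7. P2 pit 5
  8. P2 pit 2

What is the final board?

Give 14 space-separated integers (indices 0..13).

Move 1: P1 pit4 -> P1=[3,5,4,4,0,5](1) P2=[2,4,5,2,2,2](0)
Move 2: P1 pit5 -> P1=[3,5,4,4,0,0](2) P2=[3,5,6,3,2,2](0)
Move 3: P1 pit0 -> P1=[0,6,5,5,0,0](2) P2=[3,5,6,3,2,2](0)
Move 4: P1 pit3 -> P1=[0,6,5,0,1,1](3) P2=[4,6,6,3,2,2](0)
Move 5: P2 pit1 -> P1=[1,6,5,0,1,1](3) P2=[4,0,7,4,3,3](1)
Move 6: P2 pit3 -> P1=[2,6,5,0,1,1](3) P2=[4,0,7,0,4,4](2)
Move 7: P2 pit5 -> P1=[3,7,6,0,1,1](3) P2=[4,0,7,0,4,0](3)
Move 8: P2 pit2 -> P1=[4,8,7,0,1,1](3) P2=[4,0,0,1,5,1](4)

Answer: 4 8 7 0 1 1 3 4 0 0 1 5 1 4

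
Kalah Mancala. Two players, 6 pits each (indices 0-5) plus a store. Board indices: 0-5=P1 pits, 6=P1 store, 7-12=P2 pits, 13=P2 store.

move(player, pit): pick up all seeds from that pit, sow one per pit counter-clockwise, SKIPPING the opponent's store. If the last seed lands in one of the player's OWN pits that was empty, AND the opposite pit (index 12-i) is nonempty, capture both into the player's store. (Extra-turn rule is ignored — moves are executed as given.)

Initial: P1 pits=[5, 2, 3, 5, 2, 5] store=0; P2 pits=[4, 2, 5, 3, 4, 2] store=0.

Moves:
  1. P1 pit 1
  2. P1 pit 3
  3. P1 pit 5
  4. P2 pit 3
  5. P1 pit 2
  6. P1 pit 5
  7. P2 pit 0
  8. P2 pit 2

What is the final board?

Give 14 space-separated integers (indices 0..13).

Answer: 7 1 1 2 4 0 4 0 5 0 2 8 5 3

Derivation:
Move 1: P1 pit1 -> P1=[5,0,4,6,2,5](0) P2=[4,2,5,3,4,2](0)
Move 2: P1 pit3 -> P1=[5,0,4,0,3,6](1) P2=[5,3,6,3,4,2](0)
Move 3: P1 pit5 -> P1=[5,0,4,0,3,0](2) P2=[6,4,7,4,5,2](0)
Move 4: P2 pit3 -> P1=[6,0,4,0,3,0](2) P2=[6,4,7,0,6,3](1)
Move 5: P1 pit2 -> P1=[6,0,0,1,4,1](3) P2=[6,4,7,0,6,3](1)
Move 6: P1 pit5 -> P1=[6,0,0,1,4,0](4) P2=[6,4,7,0,6,3](1)
Move 7: P2 pit0 -> P1=[6,0,0,1,4,0](4) P2=[0,5,8,1,7,4](2)
Move 8: P2 pit2 -> P1=[7,1,1,2,4,0](4) P2=[0,5,0,2,8,5](3)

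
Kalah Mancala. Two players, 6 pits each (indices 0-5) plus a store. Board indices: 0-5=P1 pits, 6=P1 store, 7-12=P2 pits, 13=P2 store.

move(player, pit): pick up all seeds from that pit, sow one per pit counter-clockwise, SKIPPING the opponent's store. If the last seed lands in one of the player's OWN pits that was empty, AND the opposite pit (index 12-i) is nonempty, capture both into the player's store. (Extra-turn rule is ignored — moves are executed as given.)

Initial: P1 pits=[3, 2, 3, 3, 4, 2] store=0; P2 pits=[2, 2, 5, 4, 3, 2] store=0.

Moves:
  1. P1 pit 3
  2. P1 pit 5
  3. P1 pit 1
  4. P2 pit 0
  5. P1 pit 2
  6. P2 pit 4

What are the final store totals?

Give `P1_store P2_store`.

Move 1: P1 pit3 -> P1=[3,2,3,0,5,3](1) P2=[2,2,5,4,3,2](0)
Move 2: P1 pit5 -> P1=[3,2,3,0,5,0](2) P2=[3,3,5,4,3,2](0)
Move 3: P1 pit1 -> P1=[3,0,4,0,5,0](8) P2=[3,3,0,4,3,2](0)
Move 4: P2 pit0 -> P1=[3,0,4,0,5,0](8) P2=[0,4,1,5,3,2](0)
Move 5: P1 pit2 -> P1=[3,0,0,1,6,1](9) P2=[0,4,1,5,3,2](0)
Move 6: P2 pit4 -> P1=[4,0,0,1,6,1](9) P2=[0,4,1,5,0,3](1)

Answer: 9 1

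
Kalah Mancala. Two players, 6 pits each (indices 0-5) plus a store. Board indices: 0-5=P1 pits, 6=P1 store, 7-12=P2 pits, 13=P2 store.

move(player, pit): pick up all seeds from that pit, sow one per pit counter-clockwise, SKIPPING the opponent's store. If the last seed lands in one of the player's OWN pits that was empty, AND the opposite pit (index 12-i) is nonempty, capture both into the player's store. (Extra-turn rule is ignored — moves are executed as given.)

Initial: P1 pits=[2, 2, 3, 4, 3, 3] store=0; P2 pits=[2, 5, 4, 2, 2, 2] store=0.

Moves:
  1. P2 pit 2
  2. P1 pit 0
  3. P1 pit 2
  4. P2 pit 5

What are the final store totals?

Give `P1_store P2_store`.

Answer: 1 2

Derivation:
Move 1: P2 pit2 -> P1=[2,2,3,4,3,3](0) P2=[2,5,0,3,3,3](1)
Move 2: P1 pit0 -> P1=[0,3,4,4,3,3](0) P2=[2,5,0,3,3,3](1)
Move 3: P1 pit2 -> P1=[0,3,0,5,4,4](1) P2=[2,5,0,3,3,3](1)
Move 4: P2 pit5 -> P1=[1,4,0,5,4,4](1) P2=[2,5,0,3,3,0](2)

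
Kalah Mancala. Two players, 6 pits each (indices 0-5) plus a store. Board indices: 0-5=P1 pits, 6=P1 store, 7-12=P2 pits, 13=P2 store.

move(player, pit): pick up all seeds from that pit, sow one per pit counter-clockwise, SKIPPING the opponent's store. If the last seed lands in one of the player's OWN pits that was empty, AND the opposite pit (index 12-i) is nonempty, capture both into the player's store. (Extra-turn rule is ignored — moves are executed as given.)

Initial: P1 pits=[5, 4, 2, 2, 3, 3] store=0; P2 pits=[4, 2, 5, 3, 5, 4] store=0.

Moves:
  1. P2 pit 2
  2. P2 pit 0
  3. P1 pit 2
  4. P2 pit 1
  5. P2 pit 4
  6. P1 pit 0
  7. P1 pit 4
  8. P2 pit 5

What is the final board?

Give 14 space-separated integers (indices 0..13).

Answer: 1 7 3 6 1 6 2 2 1 3 7 0 0 3

Derivation:
Move 1: P2 pit2 -> P1=[6,4,2,2,3,3](0) P2=[4,2,0,4,6,5](1)
Move 2: P2 pit0 -> P1=[6,4,2,2,3,3](0) P2=[0,3,1,5,7,5](1)
Move 3: P1 pit2 -> P1=[6,4,0,3,4,3](0) P2=[0,3,1,5,7,5](1)
Move 4: P2 pit1 -> P1=[6,4,0,3,4,3](0) P2=[0,0,2,6,8,5](1)
Move 5: P2 pit4 -> P1=[7,5,1,4,5,4](0) P2=[0,0,2,6,0,6](2)
Move 6: P1 pit0 -> P1=[0,6,2,5,6,5](1) P2=[1,0,2,6,0,6](2)
Move 7: P1 pit4 -> P1=[0,6,2,5,0,6](2) P2=[2,1,3,7,0,6](2)
Move 8: P2 pit5 -> P1=[1,7,3,6,1,6](2) P2=[2,1,3,7,0,0](3)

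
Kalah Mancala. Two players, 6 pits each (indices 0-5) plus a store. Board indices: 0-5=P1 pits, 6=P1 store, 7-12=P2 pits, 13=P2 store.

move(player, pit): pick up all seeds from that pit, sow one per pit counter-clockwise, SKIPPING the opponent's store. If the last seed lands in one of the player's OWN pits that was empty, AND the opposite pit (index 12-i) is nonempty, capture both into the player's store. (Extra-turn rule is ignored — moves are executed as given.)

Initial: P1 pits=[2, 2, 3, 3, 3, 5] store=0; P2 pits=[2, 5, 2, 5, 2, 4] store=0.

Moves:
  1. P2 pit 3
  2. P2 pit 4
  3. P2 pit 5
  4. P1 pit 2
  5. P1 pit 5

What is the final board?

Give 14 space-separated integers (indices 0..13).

Answer: 5 4 0 5 5 0 2 3 6 3 1 1 0 3

Derivation:
Move 1: P2 pit3 -> P1=[3,3,3,3,3,5](0) P2=[2,5,2,0,3,5](1)
Move 2: P2 pit4 -> P1=[4,3,3,3,3,5](0) P2=[2,5,2,0,0,6](2)
Move 3: P2 pit5 -> P1=[5,4,4,4,4,5](0) P2=[2,5,2,0,0,0](3)
Move 4: P1 pit2 -> P1=[5,4,0,5,5,6](1) P2=[2,5,2,0,0,0](3)
Move 5: P1 pit5 -> P1=[5,4,0,5,5,0](2) P2=[3,6,3,1,1,0](3)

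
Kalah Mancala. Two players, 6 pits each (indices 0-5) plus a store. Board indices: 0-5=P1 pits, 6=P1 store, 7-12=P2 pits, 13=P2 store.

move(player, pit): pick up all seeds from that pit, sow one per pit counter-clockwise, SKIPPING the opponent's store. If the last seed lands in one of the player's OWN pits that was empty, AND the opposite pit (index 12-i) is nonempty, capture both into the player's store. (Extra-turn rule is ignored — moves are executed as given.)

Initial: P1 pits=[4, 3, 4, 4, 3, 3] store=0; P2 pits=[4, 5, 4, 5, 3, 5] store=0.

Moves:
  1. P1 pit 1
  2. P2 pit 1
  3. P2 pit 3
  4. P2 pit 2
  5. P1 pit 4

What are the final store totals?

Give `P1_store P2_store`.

Move 1: P1 pit1 -> P1=[4,0,5,5,4,3](0) P2=[4,5,4,5,3,5](0)
Move 2: P2 pit1 -> P1=[4,0,5,5,4,3](0) P2=[4,0,5,6,4,6](1)
Move 3: P2 pit3 -> P1=[5,1,6,5,4,3](0) P2=[4,0,5,0,5,7](2)
Move 4: P2 pit2 -> P1=[6,1,6,5,4,3](0) P2=[4,0,0,1,6,8](3)
Move 5: P1 pit4 -> P1=[6,1,6,5,0,4](1) P2=[5,1,0,1,6,8](3)

Answer: 1 3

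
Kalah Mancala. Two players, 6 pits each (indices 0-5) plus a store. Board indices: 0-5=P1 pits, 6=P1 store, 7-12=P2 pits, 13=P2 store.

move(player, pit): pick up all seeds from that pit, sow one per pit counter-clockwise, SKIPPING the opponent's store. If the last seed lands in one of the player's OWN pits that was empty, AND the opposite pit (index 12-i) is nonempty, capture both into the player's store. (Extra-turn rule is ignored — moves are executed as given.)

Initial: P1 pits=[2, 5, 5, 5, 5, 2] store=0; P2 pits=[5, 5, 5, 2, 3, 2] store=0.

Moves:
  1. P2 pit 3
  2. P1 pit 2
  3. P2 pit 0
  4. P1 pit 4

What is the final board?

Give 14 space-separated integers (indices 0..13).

Move 1: P2 pit3 -> P1=[2,5,5,5,5,2](0) P2=[5,5,5,0,4,3](0)
Move 2: P1 pit2 -> P1=[2,5,0,6,6,3](1) P2=[6,5,5,0,4,3](0)
Move 3: P2 pit0 -> P1=[2,5,0,6,6,3](1) P2=[0,6,6,1,5,4](1)
Move 4: P1 pit4 -> P1=[2,5,0,6,0,4](2) P2=[1,7,7,2,5,4](1)

Answer: 2 5 0 6 0 4 2 1 7 7 2 5 4 1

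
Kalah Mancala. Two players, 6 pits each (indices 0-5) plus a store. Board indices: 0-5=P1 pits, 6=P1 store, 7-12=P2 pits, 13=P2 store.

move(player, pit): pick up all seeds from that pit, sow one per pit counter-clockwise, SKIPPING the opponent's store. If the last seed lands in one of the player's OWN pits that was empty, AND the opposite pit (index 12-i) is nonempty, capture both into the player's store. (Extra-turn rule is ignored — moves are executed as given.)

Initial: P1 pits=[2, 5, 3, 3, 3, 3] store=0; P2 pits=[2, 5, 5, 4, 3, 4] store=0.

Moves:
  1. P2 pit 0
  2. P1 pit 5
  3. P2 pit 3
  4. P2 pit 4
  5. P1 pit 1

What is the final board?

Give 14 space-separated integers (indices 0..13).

Answer: 4 0 4 4 4 1 2 2 7 6 0 0 6 2

Derivation:
Move 1: P2 pit0 -> P1=[2,5,3,3,3,3](0) P2=[0,6,6,4,3,4](0)
Move 2: P1 pit5 -> P1=[2,5,3,3,3,0](1) P2=[1,7,6,4,3,4](0)
Move 3: P2 pit3 -> P1=[3,5,3,3,3,0](1) P2=[1,7,6,0,4,5](1)
Move 4: P2 pit4 -> P1=[4,6,3,3,3,0](1) P2=[1,7,6,0,0,6](2)
Move 5: P1 pit1 -> P1=[4,0,4,4,4,1](2) P2=[2,7,6,0,0,6](2)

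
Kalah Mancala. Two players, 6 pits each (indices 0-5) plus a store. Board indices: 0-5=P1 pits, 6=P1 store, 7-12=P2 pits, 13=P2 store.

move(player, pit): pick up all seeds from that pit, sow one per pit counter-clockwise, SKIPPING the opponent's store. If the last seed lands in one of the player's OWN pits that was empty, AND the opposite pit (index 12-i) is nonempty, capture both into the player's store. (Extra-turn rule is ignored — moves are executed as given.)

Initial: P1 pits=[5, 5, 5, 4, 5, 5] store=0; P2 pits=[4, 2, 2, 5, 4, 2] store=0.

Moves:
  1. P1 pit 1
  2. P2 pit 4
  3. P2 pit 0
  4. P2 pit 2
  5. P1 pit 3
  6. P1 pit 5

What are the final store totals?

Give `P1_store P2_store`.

Move 1: P1 pit1 -> P1=[5,0,6,5,6,6](1) P2=[4,2,2,5,4,2](0)
Move 2: P2 pit4 -> P1=[6,1,6,5,6,6](1) P2=[4,2,2,5,0,3](1)
Move 3: P2 pit0 -> P1=[6,0,6,5,6,6](1) P2=[0,3,3,6,0,3](3)
Move 4: P2 pit2 -> P1=[6,0,6,5,6,6](1) P2=[0,3,0,7,1,4](3)
Move 5: P1 pit3 -> P1=[6,0,6,0,7,7](2) P2=[1,4,0,7,1,4](3)
Move 6: P1 pit5 -> P1=[6,0,6,0,7,0](3) P2=[2,5,1,8,2,5](3)

Answer: 3 3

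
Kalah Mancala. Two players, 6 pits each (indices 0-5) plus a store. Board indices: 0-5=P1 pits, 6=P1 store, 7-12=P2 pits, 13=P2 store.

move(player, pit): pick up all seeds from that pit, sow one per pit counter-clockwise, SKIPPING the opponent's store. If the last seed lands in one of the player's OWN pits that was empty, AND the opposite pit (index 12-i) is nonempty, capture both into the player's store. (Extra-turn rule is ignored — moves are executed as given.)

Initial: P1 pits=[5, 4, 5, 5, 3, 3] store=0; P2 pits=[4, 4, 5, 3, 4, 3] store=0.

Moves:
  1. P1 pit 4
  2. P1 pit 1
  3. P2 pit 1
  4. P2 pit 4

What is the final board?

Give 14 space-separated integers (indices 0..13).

Move 1: P1 pit4 -> P1=[5,4,5,5,0,4](1) P2=[5,4,5,3,4,3](0)
Move 2: P1 pit1 -> P1=[5,0,6,6,1,5](1) P2=[5,4,5,3,4,3](0)
Move 3: P2 pit1 -> P1=[5,0,6,6,1,5](1) P2=[5,0,6,4,5,4](0)
Move 4: P2 pit4 -> P1=[6,1,7,6,1,5](1) P2=[5,0,6,4,0,5](1)

Answer: 6 1 7 6 1 5 1 5 0 6 4 0 5 1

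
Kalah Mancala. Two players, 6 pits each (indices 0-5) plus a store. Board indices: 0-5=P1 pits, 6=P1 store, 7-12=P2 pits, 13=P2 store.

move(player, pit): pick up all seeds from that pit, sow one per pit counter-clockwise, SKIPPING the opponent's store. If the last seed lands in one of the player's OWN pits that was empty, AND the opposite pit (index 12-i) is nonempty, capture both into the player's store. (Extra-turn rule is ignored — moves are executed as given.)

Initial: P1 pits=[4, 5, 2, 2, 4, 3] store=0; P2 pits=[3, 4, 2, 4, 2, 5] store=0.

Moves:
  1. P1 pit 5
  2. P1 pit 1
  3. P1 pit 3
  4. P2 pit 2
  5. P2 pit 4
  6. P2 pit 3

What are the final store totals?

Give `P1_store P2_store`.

Answer: 3 2

Derivation:
Move 1: P1 pit5 -> P1=[4,5,2,2,4,0](1) P2=[4,5,2,4,2,5](0)
Move 2: P1 pit1 -> P1=[4,0,3,3,5,1](2) P2=[4,5,2,4,2,5](0)
Move 3: P1 pit3 -> P1=[4,0,3,0,6,2](3) P2=[4,5,2,4,2,5](0)
Move 4: P2 pit2 -> P1=[4,0,3,0,6,2](3) P2=[4,5,0,5,3,5](0)
Move 5: P2 pit4 -> P1=[5,0,3,0,6,2](3) P2=[4,5,0,5,0,6](1)
Move 6: P2 pit3 -> P1=[6,1,3,0,6,2](3) P2=[4,5,0,0,1,7](2)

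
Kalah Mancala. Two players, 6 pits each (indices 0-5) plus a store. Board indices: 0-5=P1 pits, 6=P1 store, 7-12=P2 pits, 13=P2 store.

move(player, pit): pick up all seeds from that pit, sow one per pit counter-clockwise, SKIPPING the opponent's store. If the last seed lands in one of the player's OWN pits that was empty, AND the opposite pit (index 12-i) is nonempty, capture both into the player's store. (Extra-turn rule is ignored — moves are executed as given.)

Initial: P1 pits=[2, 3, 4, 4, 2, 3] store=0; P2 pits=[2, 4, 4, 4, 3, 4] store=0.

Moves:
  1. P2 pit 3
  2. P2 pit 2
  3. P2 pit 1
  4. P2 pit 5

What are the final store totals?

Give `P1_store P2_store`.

Move 1: P2 pit3 -> P1=[3,3,4,4,2,3](0) P2=[2,4,4,0,4,5](1)
Move 2: P2 pit2 -> P1=[3,3,4,4,2,3](0) P2=[2,4,0,1,5,6](2)
Move 3: P2 pit1 -> P1=[3,3,4,4,2,3](0) P2=[2,0,1,2,6,7](2)
Move 4: P2 pit5 -> P1=[4,4,5,5,3,4](0) P2=[2,0,1,2,6,0](3)

Answer: 0 3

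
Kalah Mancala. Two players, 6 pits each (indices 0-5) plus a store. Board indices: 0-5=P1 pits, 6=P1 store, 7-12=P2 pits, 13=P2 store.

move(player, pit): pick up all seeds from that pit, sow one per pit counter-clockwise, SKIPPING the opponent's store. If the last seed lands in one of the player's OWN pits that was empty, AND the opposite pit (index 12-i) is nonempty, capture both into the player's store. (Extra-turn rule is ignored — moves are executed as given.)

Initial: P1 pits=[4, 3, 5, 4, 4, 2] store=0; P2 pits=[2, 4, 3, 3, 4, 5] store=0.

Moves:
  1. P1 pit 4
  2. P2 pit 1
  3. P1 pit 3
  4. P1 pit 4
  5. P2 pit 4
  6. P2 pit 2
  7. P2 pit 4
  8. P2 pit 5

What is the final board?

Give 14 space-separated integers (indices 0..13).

Move 1: P1 pit4 -> P1=[4,3,5,4,0,3](1) P2=[3,5,3,3,4,5](0)
Move 2: P2 pit1 -> P1=[4,3,5,4,0,3](1) P2=[3,0,4,4,5,6](1)
Move 3: P1 pit3 -> P1=[4,3,5,0,1,4](2) P2=[4,0,4,4,5,6](1)
Move 4: P1 pit4 -> P1=[4,3,5,0,0,5](2) P2=[4,0,4,4,5,6](1)
Move 5: P2 pit4 -> P1=[5,4,6,0,0,5](2) P2=[4,0,4,4,0,7](2)
Move 6: P2 pit2 -> P1=[5,4,6,0,0,5](2) P2=[4,0,0,5,1,8](3)
Move 7: P2 pit4 -> P1=[5,4,6,0,0,5](2) P2=[4,0,0,5,0,9](3)
Move 8: P2 pit5 -> P1=[6,5,7,1,0,6](2) P2=[5,0,0,5,0,0](6)

Answer: 6 5 7 1 0 6 2 5 0 0 5 0 0 6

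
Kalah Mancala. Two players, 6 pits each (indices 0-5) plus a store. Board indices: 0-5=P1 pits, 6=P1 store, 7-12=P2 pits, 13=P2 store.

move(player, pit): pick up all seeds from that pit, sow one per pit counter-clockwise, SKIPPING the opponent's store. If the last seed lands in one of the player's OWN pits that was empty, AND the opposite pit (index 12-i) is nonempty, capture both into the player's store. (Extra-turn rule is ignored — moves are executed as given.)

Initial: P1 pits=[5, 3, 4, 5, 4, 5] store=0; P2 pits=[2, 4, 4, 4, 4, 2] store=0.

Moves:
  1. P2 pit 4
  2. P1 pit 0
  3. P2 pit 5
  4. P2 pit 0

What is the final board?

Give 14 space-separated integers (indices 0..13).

Move 1: P2 pit4 -> P1=[6,4,4,5,4,5](0) P2=[2,4,4,4,0,3](1)
Move 2: P1 pit0 -> P1=[0,5,5,6,5,6](1) P2=[2,4,4,4,0,3](1)
Move 3: P2 pit5 -> P1=[1,6,5,6,5,6](1) P2=[2,4,4,4,0,0](2)
Move 4: P2 pit0 -> P1=[1,6,5,6,5,6](1) P2=[0,5,5,4,0,0](2)

Answer: 1 6 5 6 5 6 1 0 5 5 4 0 0 2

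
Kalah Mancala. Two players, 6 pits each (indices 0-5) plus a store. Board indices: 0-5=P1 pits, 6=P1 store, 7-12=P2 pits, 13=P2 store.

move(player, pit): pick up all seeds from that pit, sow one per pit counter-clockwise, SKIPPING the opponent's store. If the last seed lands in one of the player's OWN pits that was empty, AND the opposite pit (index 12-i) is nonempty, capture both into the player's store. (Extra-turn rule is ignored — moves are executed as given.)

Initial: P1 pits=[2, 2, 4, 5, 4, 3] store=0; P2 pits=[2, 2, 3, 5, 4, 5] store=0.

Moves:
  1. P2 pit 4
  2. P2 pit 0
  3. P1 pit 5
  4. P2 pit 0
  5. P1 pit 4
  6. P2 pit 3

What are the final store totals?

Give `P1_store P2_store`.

Move 1: P2 pit4 -> P1=[3,3,4,5,4,3](0) P2=[2,2,3,5,0,6](1)
Move 2: P2 pit0 -> P1=[3,3,4,5,4,3](0) P2=[0,3,4,5,0,6](1)
Move 3: P1 pit5 -> P1=[3,3,4,5,4,0](1) P2=[1,4,4,5,0,6](1)
Move 4: P2 pit0 -> P1=[3,3,4,5,4,0](1) P2=[0,5,4,5,0,6](1)
Move 5: P1 pit4 -> P1=[3,3,4,5,0,1](2) P2=[1,6,4,5,0,6](1)
Move 6: P2 pit3 -> P1=[4,4,4,5,0,1](2) P2=[1,6,4,0,1,7](2)

Answer: 2 2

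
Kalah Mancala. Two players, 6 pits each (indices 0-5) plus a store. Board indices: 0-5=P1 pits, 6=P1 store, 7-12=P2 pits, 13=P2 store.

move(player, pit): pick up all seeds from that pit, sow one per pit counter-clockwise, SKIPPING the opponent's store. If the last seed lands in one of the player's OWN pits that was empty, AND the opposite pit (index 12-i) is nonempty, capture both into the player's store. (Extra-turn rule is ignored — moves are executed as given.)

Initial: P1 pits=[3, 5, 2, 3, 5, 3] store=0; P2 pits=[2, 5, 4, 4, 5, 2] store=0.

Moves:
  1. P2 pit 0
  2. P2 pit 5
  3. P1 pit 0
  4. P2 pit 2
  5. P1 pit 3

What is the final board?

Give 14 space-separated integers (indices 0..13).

Move 1: P2 pit0 -> P1=[3,5,2,3,5,3](0) P2=[0,6,5,4,5,2](0)
Move 2: P2 pit5 -> P1=[4,5,2,3,5,3](0) P2=[0,6,5,4,5,0](1)
Move 3: P1 pit0 -> P1=[0,6,3,4,6,3](0) P2=[0,6,5,4,5,0](1)
Move 4: P2 pit2 -> P1=[1,6,3,4,6,3](0) P2=[0,6,0,5,6,1](2)
Move 5: P1 pit3 -> P1=[1,6,3,0,7,4](1) P2=[1,6,0,5,6,1](2)

Answer: 1 6 3 0 7 4 1 1 6 0 5 6 1 2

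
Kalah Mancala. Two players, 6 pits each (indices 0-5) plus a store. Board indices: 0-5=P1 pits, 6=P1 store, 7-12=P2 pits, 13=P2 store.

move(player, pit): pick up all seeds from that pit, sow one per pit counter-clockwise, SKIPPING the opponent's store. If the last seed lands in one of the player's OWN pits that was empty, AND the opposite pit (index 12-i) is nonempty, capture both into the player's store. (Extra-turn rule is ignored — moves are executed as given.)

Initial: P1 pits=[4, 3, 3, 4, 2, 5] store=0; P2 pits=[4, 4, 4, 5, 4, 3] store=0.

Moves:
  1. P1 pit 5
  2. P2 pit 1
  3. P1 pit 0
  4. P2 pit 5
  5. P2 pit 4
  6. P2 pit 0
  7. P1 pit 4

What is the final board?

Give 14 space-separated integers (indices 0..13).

Answer: 2 6 6 5 0 1 2 1 1 7 8 1 2 3

Derivation:
Move 1: P1 pit5 -> P1=[4,3,3,4,2,0](1) P2=[5,5,5,6,4,3](0)
Move 2: P2 pit1 -> P1=[4,3,3,4,2,0](1) P2=[5,0,6,7,5,4](1)
Move 3: P1 pit0 -> P1=[0,4,4,5,3,0](1) P2=[5,0,6,7,5,4](1)
Move 4: P2 pit5 -> P1=[1,5,5,5,3,0](1) P2=[5,0,6,7,5,0](2)
Move 5: P2 pit4 -> P1=[2,6,6,5,3,0](1) P2=[5,0,6,7,0,1](3)
Move 6: P2 pit0 -> P1=[2,6,6,5,3,0](1) P2=[0,1,7,8,1,2](3)
Move 7: P1 pit4 -> P1=[2,6,6,5,0,1](2) P2=[1,1,7,8,1,2](3)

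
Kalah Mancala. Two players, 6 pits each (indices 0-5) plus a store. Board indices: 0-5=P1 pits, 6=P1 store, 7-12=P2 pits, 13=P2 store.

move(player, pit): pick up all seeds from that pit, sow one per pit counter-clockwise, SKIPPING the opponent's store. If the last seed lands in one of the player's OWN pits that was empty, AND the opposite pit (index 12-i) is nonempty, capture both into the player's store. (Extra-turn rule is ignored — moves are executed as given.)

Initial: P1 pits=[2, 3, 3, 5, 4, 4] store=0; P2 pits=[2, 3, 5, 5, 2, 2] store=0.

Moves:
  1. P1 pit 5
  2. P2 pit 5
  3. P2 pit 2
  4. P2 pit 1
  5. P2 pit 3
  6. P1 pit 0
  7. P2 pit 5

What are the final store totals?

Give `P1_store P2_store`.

Move 1: P1 pit5 -> P1=[2,3,3,5,4,0](1) P2=[3,4,6,5,2,2](0)
Move 2: P2 pit5 -> P1=[3,3,3,5,4,0](1) P2=[3,4,6,5,2,0](1)
Move 3: P2 pit2 -> P1=[4,4,3,5,4,0](1) P2=[3,4,0,6,3,1](2)
Move 4: P2 pit1 -> P1=[4,4,3,5,4,0](1) P2=[3,0,1,7,4,2](2)
Move 5: P2 pit3 -> P1=[5,5,4,6,4,0](1) P2=[3,0,1,0,5,3](3)
Move 6: P1 pit0 -> P1=[0,6,5,7,5,0](5) P2=[0,0,1,0,5,3](3)
Move 7: P2 pit5 -> P1=[1,7,5,7,5,0](5) P2=[0,0,1,0,5,0](4)

Answer: 5 4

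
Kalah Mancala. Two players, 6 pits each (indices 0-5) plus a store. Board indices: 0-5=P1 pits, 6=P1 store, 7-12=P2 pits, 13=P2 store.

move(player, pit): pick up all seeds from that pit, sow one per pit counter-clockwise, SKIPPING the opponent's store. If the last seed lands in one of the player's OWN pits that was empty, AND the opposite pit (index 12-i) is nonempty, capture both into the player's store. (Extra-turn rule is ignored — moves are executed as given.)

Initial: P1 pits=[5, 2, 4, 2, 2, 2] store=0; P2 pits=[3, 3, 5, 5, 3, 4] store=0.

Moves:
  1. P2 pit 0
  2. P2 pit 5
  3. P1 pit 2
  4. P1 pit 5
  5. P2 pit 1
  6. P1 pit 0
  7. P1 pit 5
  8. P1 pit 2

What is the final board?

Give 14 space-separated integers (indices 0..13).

Answer: 0 4 0 5 4 0 4 2 0 7 7 4 1 2

Derivation:
Move 1: P2 pit0 -> P1=[5,2,4,2,2,2](0) P2=[0,4,6,6,3,4](0)
Move 2: P2 pit5 -> P1=[6,3,5,2,2,2](0) P2=[0,4,6,6,3,0](1)
Move 3: P1 pit2 -> P1=[6,3,0,3,3,3](1) P2=[1,4,6,6,3,0](1)
Move 4: P1 pit5 -> P1=[6,3,0,3,3,0](2) P2=[2,5,6,6,3,0](1)
Move 5: P2 pit1 -> P1=[6,3,0,3,3,0](2) P2=[2,0,7,7,4,1](2)
Move 6: P1 pit0 -> P1=[0,4,1,4,4,1](3) P2=[2,0,7,7,4,1](2)
Move 7: P1 pit5 -> P1=[0,4,1,4,4,0](4) P2=[2,0,7,7,4,1](2)
Move 8: P1 pit2 -> P1=[0,4,0,5,4,0](4) P2=[2,0,7,7,4,1](2)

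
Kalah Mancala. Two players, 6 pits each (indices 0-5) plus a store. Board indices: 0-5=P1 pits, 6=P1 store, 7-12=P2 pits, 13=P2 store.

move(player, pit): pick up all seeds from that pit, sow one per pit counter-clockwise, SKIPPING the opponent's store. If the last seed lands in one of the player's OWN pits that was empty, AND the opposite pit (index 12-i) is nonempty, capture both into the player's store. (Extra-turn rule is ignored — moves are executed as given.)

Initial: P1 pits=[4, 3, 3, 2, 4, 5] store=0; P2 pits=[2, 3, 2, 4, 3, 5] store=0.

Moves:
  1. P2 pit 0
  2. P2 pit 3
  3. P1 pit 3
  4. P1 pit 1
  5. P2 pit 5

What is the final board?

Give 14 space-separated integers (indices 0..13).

Answer: 6 1 5 2 7 6 0 0 4 3 0 4 0 2

Derivation:
Move 1: P2 pit0 -> P1=[4,3,3,2,4,5](0) P2=[0,4,3,4,3,5](0)
Move 2: P2 pit3 -> P1=[5,3,3,2,4,5](0) P2=[0,4,3,0,4,6](1)
Move 3: P1 pit3 -> P1=[5,3,3,0,5,6](0) P2=[0,4,3,0,4,6](1)
Move 4: P1 pit1 -> P1=[5,0,4,1,6,6](0) P2=[0,4,3,0,4,6](1)
Move 5: P2 pit5 -> P1=[6,1,5,2,7,6](0) P2=[0,4,3,0,4,0](2)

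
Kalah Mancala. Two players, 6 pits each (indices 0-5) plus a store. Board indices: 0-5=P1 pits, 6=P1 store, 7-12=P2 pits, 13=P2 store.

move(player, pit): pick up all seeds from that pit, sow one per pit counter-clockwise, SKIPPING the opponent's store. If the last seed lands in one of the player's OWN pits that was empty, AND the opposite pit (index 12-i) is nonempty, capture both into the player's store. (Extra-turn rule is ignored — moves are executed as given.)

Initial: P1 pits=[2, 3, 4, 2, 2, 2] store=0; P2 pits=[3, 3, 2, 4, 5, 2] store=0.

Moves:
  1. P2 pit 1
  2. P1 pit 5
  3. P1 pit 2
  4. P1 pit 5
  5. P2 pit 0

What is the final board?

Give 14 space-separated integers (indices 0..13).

Move 1: P2 pit1 -> P1=[2,3,4,2,2,2](0) P2=[3,0,3,5,6,2](0)
Move 2: P1 pit5 -> P1=[2,3,4,2,2,0](1) P2=[4,0,3,5,6,2](0)
Move 3: P1 pit2 -> P1=[2,3,0,3,3,1](2) P2=[4,0,3,5,6,2](0)
Move 4: P1 pit5 -> P1=[2,3,0,3,3,0](3) P2=[4,0,3,5,6,2](0)
Move 5: P2 pit0 -> P1=[2,3,0,3,3,0](3) P2=[0,1,4,6,7,2](0)

Answer: 2 3 0 3 3 0 3 0 1 4 6 7 2 0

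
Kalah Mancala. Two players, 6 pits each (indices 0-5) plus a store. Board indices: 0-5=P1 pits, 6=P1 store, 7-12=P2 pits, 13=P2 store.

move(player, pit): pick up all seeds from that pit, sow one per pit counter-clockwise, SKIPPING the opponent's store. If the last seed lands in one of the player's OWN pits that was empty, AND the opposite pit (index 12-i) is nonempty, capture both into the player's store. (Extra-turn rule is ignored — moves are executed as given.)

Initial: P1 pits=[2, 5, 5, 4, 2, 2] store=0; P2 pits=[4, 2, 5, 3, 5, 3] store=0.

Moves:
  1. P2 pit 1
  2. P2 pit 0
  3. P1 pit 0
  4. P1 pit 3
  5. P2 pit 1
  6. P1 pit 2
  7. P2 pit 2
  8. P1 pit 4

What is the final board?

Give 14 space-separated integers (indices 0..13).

Answer: 1 7 1 2 0 5 3 3 2 0 6 7 4 1

Derivation:
Move 1: P2 pit1 -> P1=[2,5,5,4,2,2](0) P2=[4,0,6,4,5,3](0)
Move 2: P2 pit0 -> P1=[2,5,5,4,2,2](0) P2=[0,1,7,5,6,3](0)
Move 3: P1 pit0 -> P1=[0,6,6,4,2,2](0) P2=[0,1,7,5,6,3](0)
Move 4: P1 pit3 -> P1=[0,6,6,0,3,3](1) P2=[1,1,7,5,6,3](0)
Move 5: P2 pit1 -> P1=[0,6,6,0,3,3](1) P2=[1,0,8,5,6,3](0)
Move 6: P1 pit2 -> P1=[0,6,0,1,4,4](2) P2=[2,1,8,5,6,3](0)
Move 7: P2 pit2 -> P1=[1,7,1,2,4,4](2) P2=[2,1,0,6,7,4](1)
Move 8: P1 pit4 -> P1=[1,7,1,2,0,5](3) P2=[3,2,0,6,7,4](1)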